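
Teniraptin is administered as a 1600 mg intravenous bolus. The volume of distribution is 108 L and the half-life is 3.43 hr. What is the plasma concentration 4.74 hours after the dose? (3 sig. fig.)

C₀ = dose / V = 1600 / 108 = 14.81 mg/L
k = ln 2 / 3.43 = 0.2021 hr⁻¹
C(t) = C₀ e^(−kt) = 14.81 × e^(−0.2021 × 4.74) = 14.81 × e^(−0.9579) = 14.81 × 0.3837 ≈ 5.68 mg/L

5.68 mg/L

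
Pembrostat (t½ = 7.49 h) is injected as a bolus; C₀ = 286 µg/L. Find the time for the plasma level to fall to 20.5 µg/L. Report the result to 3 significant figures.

28.5 hours

k = ln 2 / 7.49 = 0.09254 h⁻¹
C(t) = C₀ e^(−kt)  ⇒  t = ln(C₀/C) / k
t = ln(286/20.5) / 0.09254 = 2.636 / 0.09254 ≈ 28.5 hours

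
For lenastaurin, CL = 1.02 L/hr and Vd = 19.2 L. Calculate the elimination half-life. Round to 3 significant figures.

13.0 hours

k = CL / V = 1.02 / 19.2 = 0.05313 hr⁻¹
t½ = ln 2 / k = ln 2 / 0.05313 ≈ 13.0 hours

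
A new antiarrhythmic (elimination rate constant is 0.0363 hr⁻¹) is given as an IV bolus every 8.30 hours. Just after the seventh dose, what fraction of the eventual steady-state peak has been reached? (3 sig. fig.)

f_n = 1 − e^(−nkτ) = 1 − e^(−7 × 0.03630 × 8.30) = 1 − e^(−2.109) = 1 − 0.1214 ≈ 0.879

0.879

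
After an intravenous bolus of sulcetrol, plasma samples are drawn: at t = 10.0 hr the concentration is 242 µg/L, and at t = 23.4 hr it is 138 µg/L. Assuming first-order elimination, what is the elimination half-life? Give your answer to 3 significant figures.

16.5 hours

k = ln(C₁/C₂) / (t₂ − t₁) = ln(242/138) / (23.4 − 10.0)
  = 0.5617 / 13.40 = 0.04192 hr⁻¹
t½ = ln 2 / k = ln 2 / 0.04192 ≈ 16.5 hours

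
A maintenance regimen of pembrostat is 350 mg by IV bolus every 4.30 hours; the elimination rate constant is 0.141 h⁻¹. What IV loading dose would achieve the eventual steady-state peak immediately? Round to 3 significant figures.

Accumulation ratio R = 1 / (1 − e^(−kτ)) = 1 / (1 − e^(−0.1410×4.30)) = 1 / (1 − 0.5454) = 2.200
Loading dose = maintenance dose × R = 350 × 2.200 ≈ 770 mg

770 mg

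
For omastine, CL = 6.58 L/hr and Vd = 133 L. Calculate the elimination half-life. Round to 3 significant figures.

k = CL / V = 6.58 / 133 = 0.04947 hr⁻¹
t½ = ln 2 / k = ln 2 / 0.04947 ≈ 14.0 hours

14.0 hours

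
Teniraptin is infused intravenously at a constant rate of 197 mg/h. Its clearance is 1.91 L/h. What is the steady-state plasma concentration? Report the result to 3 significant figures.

103 µg/mL

Css = infusion rate / CL = 197 / 1.91 ≈ 103 µg/mL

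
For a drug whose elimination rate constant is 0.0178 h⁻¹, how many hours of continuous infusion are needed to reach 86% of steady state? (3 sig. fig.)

f = 1 − e^(−kt)  ⇒  t = −ln(1 − f) / k
t = −ln(1 − 0.86) / 0.01780 = 1.966 / 0.01780 ≈ 110 hours

110 hours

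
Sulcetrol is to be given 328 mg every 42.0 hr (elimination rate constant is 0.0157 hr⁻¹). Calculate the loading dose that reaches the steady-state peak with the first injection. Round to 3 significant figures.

Accumulation ratio R = 1 / (1 − e^(−kτ)) = 1 / (1 − e^(−0.01570×42.0)) = 1 / (1 − 0.5172) = 2.071
Loading dose = maintenance dose × R = 328 × 2.071 ≈ 679 mg

679 mg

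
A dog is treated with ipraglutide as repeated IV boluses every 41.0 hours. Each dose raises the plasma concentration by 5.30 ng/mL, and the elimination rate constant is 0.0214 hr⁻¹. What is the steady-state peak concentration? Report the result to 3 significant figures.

Fraction remaining after one interval: e^(−kτ) = e^(−0.02140 × 41.0) = 0.4159
R = 1 / (1 − 0.4159) = 1.712
Css,max = 5.30 × 1.712 ≈ 9.07 ng/mL

9.07 ng/mL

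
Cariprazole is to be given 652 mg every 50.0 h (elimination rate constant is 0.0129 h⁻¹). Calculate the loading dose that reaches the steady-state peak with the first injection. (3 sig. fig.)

1370 mg

Accumulation ratio R = 1 / (1 − e^(−kτ)) = 1 / (1 − e^(−0.01290×50.0)) = 1 / (1 − 0.5247) = 2.104
Loading dose = maintenance dose × R = 652 × 2.104 ≈ 1370 mg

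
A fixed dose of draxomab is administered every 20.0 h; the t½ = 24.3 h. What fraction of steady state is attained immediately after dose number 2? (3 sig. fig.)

k = ln 2 / 24.3 = 0.02852 h⁻¹
f_n = 1 − e^(−nkτ) = 1 − e^(−2 × 0.02852 × 20.0) = 1 − e^(−1.141) = 1 − 0.3195 ≈ 0.680

0.680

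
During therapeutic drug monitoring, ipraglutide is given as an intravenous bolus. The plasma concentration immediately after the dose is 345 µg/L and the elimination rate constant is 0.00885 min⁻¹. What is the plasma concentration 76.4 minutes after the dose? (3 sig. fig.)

C(t) = C₀ e^(−kt) = 345 × e^(−0.008850 × 76.4) = 345 × e^(−0.6761) = 345 × 0.5086 ≈ 175 µg/L

175 µg/L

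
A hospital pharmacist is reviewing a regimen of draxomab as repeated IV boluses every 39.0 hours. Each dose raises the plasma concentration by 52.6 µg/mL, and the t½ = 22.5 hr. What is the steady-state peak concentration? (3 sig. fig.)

k = ln 2 / 22.5 = 0.03081 hr⁻¹
Fraction remaining after one interval: e^(−kτ) = e^(−0.03081 × 39.0) = 0.3008
R = 1 / (1 − 0.3008) = 1.430
Css,max = 52.6 × 1.430 ≈ 75.2 µg/mL

75.2 µg/mL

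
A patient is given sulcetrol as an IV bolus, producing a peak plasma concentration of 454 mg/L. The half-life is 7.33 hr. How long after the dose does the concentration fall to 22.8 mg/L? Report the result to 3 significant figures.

k = ln 2 / 7.33 = 0.09456 hr⁻¹
C(t) = C₀ e^(−kt)  ⇒  t = ln(C₀/C) / k
t = ln(454/22.8) / 0.09456 = 2.991 / 0.09456 ≈ 31.6 hours

31.6 hours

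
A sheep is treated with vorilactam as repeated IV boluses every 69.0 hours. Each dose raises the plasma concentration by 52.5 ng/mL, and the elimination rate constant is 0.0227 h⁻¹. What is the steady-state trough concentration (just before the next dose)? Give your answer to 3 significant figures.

13.9 ng/mL

Fraction remaining after one interval: e^(−kτ) = e^(−0.02270 × 69.0) = 0.2088
R = 1 / (1 − 0.2088) = 1.264
Css,max = 52.5 × 1.264 = 66.36 ng/mL
Css,min = Css,max × e^(−kτ) = 66.36 × 0.2088 ≈ 13.9 ng/mL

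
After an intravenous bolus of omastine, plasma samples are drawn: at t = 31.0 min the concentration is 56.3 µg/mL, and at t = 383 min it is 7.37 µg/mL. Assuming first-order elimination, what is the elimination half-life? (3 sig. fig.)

120 minutes

k = ln(C₁/C₂) / (t₂ − t₁) = ln(56.3/7.37) / (383 − 31.0)
  = 2.033 / 352.0 = 0.005776 min⁻¹
t½ = ln 2 / k = ln 2 / 0.005776 ≈ 120 minutes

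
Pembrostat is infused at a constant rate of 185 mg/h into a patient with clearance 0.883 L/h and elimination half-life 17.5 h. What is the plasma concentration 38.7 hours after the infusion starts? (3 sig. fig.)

Css = rate / CL = 185 / 0.883 = 209.5 mg/L
k = ln 2 / 17.5 = 0.03961 h⁻¹
C(t) = Css (1 − e^(−kt)) = 209.5 × (1 − e^(−1.533)) = 209.5 × 0.7841 ≈ 164 mg/L

164 mg/L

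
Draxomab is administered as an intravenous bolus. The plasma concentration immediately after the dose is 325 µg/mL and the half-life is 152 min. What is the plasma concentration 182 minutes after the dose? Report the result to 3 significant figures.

k = ln 2 / 152 = 0.004560 min⁻¹
C(t) = C₀ e^(−kt) = 325 × e^(−0.004560 × 182) = 325 × e^(−0.8300) = 325 × 0.4361 ≈ 142 µg/mL

142 µg/mL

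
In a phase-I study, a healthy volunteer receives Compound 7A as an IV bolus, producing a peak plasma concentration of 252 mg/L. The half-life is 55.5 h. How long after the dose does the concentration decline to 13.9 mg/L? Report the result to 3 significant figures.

232 hours

k = ln 2 / 55.5 = 0.01249 h⁻¹
C(t) = C₀ e^(−kt)  ⇒  t = ln(C₀/C) / k
t = ln(252/13.9) / 0.01249 = 2.898 / 0.01249 ≈ 232 hours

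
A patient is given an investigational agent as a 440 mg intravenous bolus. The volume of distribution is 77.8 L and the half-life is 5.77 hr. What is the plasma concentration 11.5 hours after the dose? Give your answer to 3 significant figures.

1.42 µg/mL

C₀ = dose / V = 440 / 77.8 = 5.656 µg/mL
k = ln 2 / 5.77 = 0.1201 hr⁻¹
C(t) = C₀ e^(−kt) = 5.656 × e^(−0.1201 × 11.5) = 5.656 × e^(−1.381) = 5.656 × 0.2512 ≈ 1.42 µg/mL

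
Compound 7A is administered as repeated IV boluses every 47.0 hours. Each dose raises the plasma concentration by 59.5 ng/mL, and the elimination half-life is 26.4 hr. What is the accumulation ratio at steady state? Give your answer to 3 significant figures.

k = ln 2 / 26.4 = 0.02626 hr⁻¹
Fraction remaining after one interval: e^(−kτ) = e^(−0.02626 × 47.0) = 0.2911
R = 1 / (1 − 0.2911) = 1 / 0.7089 ≈ 1.41

1.41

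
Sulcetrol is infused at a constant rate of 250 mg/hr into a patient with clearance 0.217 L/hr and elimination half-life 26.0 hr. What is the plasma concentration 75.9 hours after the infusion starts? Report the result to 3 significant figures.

Css = rate / CL = 250 / 0.217 = 1152 mg/L
k = ln 2 / 26.0 = 0.02666 hr⁻¹
C(t) = Css (1 − e^(−kt)) = 1152 × (1 − e^(−2.023)) = 1152 × 0.8678 ≈ 1000 mg/L

1000 mg/L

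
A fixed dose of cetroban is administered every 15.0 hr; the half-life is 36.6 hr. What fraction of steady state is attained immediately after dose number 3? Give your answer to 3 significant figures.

k = ln 2 / 36.6 = 0.01894 hr⁻¹
f_n = 1 − e^(−nkτ) = 1 − e^(−3 × 0.01894 × 15.0) = 1 − e^(−0.8522) = 1 − 0.4265 ≈ 0.574

0.574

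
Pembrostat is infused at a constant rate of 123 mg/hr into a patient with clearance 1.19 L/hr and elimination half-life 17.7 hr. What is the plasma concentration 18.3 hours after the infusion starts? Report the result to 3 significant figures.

Css = rate / CL = 123 / 1.19 = 103.4 µg/mL
k = ln 2 / 17.7 = 0.03916 hr⁻¹
C(t) = Css (1 − e^(−kt)) = 103.4 × (1 − e^(−0.7166)) = 103.4 × 0.5116 ≈ 52.9 µg/mL

52.9 µg/mL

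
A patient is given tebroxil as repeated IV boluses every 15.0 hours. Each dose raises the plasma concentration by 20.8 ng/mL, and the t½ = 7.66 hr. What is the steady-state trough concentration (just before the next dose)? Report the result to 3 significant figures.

k = ln 2 / 7.66 = 0.09049 hr⁻¹
Fraction remaining after one interval: e^(−kτ) = e^(−0.09049 × 15.0) = 0.2573
R = 1 / (1 − 0.2573) = 1.347
Css,max = 20.8 × 1.347 = 28.01 ng/mL
Css,min = Css,max × e^(−kτ) = 28.01 × 0.2573 ≈ 7.21 ng/mL

7.21 ng/mL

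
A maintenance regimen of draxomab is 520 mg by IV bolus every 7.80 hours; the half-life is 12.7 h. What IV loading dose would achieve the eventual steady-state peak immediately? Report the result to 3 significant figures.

k = ln 2 / 12.7 = 0.05458 h⁻¹
Accumulation ratio R = 1 / (1 − e^(−kτ)) = 1 / (1 − e^(−0.05458×7.80)) = 1 / (1 − 0.6533) = 2.884
Loading dose = maintenance dose × R = 520 × 2.884 ≈ 1500 mg

1500 mg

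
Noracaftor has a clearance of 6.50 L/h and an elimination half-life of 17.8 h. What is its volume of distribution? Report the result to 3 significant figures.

k = ln 2 / t½ = ln 2 / 17.8 = 0.03894 h⁻¹
V = CL / k = 6.50 / 0.03894 ≈ 167 L

167 L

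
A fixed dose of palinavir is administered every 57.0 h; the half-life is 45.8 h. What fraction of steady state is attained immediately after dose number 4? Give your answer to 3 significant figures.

0.968

k = ln 2 / 45.8 = 0.01513 h⁻¹
f_n = 1 − e^(−nkτ) = 1 − e^(−4 × 0.01513 × 57.0) = 1 − e^(−3.451) = 1 − 0.03173 ≈ 0.968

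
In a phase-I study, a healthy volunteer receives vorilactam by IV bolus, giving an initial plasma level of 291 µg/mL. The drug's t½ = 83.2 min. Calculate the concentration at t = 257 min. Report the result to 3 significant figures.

34.2 µg/mL

k = ln 2 / 83.2 = 0.008331 min⁻¹
C(t) = C₀ e^(−kt) = 291 × e^(−0.008331 × 257) = 291 × e^(−2.141) = 291 × 0.1175 ≈ 34.2 µg/mL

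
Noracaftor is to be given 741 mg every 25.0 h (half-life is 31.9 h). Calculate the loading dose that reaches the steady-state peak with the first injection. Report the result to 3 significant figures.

k = ln 2 / 31.9 = 0.02173 h⁻¹
Accumulation ratio R = 1 / (1 − e^(−kτ)) = 1 / (1 − e^(−0.02173×25.0)) = 1 / (1 − 0.5809) = 2.386
Loading dose = maintenance dose × R = 741 × 2.386 ≈ 1770 mg

1770 mg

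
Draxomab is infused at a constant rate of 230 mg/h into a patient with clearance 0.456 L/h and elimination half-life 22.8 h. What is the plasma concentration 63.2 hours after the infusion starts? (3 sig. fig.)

431 mg/L

Css = rate / CL = 230 / 0.456 = 504.4 mg/L
k = ln 2 / 22.8 = 0.03040 h⁻¹
C(t) = Css (1 − e^(−kt)) = 504.4 × (1 − e^(−1.921)) = 504.4 × 0.8536 ≈ 431 mg/L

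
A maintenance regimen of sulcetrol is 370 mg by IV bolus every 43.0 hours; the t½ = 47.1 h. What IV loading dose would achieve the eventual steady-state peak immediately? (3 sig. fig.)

k = ln 2 / 47.1 = 0.01472 h⁻¹
Accumulation ratio R = 1 / (1 − e^(−kτ)) = 1 / (1 − e^(−0.01472×43.0)) = 1 / (1 − 0.5311) = 2.133
Loading dose = maintenance dose × R = 370 × 2.133 ≈ 789 mg

789 mg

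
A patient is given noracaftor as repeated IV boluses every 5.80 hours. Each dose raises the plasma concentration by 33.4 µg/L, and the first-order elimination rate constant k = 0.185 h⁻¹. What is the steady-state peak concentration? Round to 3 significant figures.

Fraction remaining after one interval: e^(−kτ) = e^(−0.1850 × 5.80) = 0.3420
R = 1 / (1 − 0.3420) = 1.520
Css,max = 33.4 × 1.520 ≈ 50.8 µg/L

50.8 µg/L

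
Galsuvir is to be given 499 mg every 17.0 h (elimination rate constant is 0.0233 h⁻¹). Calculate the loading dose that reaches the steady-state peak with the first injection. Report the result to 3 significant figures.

Accumulation ratio R = 1 / (1 − e^(−kτ)) = 1 / (1 − e^(−0.02330×17.0)) = 1 / (1 − 0.6729) = 3.058
Loading dose = maintenance dose × R = 499 × 3.058 ≈ 1530 mg

1530 mg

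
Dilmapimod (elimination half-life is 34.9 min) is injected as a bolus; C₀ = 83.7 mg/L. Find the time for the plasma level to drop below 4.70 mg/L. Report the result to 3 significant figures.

k = ln 2 / 34.9 = 0.01986 min⁻¹
C(t) = C₀ e^(−kt)  ⇒  t = ln(C₀/C) / k
t = ln(83.7/4.70) / 0.01986 = 2.880 / 0.01986 ≈ 145 minutes

145 minutes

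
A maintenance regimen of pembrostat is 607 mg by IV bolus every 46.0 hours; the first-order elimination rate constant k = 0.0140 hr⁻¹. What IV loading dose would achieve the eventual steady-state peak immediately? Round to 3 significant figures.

Accumulation ratio R = 1 / (1 − e^(−kτ)) = 1 / (1 − e^(−0.01400×46.0)) = 1 / (1 − 0.5252) = 2.106
Loading dose = maintenance dose × R = 607 × 2.106 ≈ 1280 mg

1280 mg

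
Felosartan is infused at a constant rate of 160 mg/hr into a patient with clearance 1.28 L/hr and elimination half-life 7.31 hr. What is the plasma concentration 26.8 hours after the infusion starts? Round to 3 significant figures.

115 mg/L

Css = rate / CL = 160 / 1.28 = 125.0 mg/L
k = ln 2 / 7.31 = 0.09482 hr⁻¹
C(t) = Css (1 − e^(−kt)) = 125.0 × (1 − e^(−2.541)) = 125.0 × 0.9212 ≈ 115 mg/L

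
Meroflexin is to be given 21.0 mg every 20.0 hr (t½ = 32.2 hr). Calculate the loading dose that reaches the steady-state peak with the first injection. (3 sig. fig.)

k = ln 2 / 32.2 = 0.02153 hr⁻¹
Accumulation ratio R = 1 / (1 − e^(−kτ)) = 1 / (1 − e^(−0.02153×20.0)) = 1 / (1 − 0.6502) = 2.859
Loading dose = maintenance dose × R = 21.0 × 2.859 ≈ 60.0 mg

60.0 mg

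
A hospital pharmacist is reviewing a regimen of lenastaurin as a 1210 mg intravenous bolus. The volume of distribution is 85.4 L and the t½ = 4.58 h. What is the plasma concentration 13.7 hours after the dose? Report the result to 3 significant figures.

1.78 µg/mL

C₀ = dose / V = 1210 / 85.4 = 14.17 µg/mL
k = ln 2 / 4.58 = 0.1513 h⁻¹
C(t) = C₀ e^(−kt) = 14.17 × e^(−0.1513 × 13.7) = 14.17 × e^(−2.073) = 14.17 × 0.1258 ≈ 1.78 µg/mL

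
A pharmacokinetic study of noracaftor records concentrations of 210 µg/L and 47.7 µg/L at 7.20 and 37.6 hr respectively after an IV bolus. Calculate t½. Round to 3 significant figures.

14.2 hours

k = ln(C₁/C₂) / (t₂ − t₁) = ln(210/47.7) / (37.6 − 7.20)
  = 1.482 / 30.40 = 0.04876 hr⁻¹
t½ = ln 2 / k = ln 2 / 0.04876 ≈ 14.2 hours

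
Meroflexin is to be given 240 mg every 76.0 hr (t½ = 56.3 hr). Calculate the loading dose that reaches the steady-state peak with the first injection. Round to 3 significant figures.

k = ln 2 / 56.3 = 0.01231 hr⁻¹
Accumulation ratio R = 1 / (1 − e^(−kτ)) = 1 / (1 − e^(−0.01231×76.0)) = 1 / (1 − 0.3923) = 1.646
Loading dose = maintenance dose × R = 240 × 1.646 ≈ 395 mg

395 mg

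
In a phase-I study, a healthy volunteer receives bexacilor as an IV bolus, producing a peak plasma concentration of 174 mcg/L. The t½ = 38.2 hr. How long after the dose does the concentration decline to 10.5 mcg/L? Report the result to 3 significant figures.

155 hours

k = ln 2 / 38.2 = 0.01815 hr⁻¹
C(t) = C₀ e^(−kt)  ⇒  t = ln(C₀/C) / k
t = ln(174/10.5) / 0.01815 = 2.808 / 0.01815 ≈ 155 hours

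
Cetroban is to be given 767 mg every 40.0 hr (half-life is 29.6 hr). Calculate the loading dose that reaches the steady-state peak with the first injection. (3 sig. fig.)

1260 mg

k = ln 2 / 29.6 = 0.02342 hr⁻¹
Accumulation ratio R = 1 / (1 − e^(−kτ)) = 1 / (1 − e^(−0.02342×40.0)) = 1 / (1 − 0.3919) = 1.645
Loading dose = maintenance dose × R = 767 × 1.645 ≈ 1260 mg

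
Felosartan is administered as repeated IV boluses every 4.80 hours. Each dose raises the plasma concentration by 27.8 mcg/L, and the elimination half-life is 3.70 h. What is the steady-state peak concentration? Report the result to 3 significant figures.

k = ln 2 / 3.70 = 0.1873 h⁻¹
Fraction remaining after one interval: e^(−kτ) = e^(−0.1873 × 4.80) = 0.4069
R = 1 / (1 − 0.4069) = 1.686
Css,max = 27.8 × 1.686 ≈ 46.9 mcg/L

46.9 mcg/L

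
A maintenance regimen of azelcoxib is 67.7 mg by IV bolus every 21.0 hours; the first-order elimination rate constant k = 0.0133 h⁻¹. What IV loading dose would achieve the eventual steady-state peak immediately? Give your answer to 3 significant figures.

278 mg

Accumulation ratio R = 1 / (1 − e^(−kτ)) = 1 / (1 − e^(−0.01330×21.0)) = 1 / (1 − 0.7563) = 4.104
Loading dose = maintenance dose × R = 67.7 × 4.104 ≈ 278 mg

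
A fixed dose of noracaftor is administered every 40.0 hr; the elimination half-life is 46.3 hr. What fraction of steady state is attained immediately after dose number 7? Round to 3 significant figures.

0.985

k = ln 2 / 46.3 = 0.01497 hr⁻¹
f_n = 1 − e^(−nkτ) = 1 − e^(−7 × 0.01497 × 40.0) = 1 − e^(−4.192) = 1 − 0.01512 ≈ 0.985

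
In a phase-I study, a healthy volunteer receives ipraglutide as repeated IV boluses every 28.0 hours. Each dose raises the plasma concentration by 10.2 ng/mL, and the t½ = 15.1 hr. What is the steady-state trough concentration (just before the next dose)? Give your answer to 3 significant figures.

k = ln 2 / 15.1 = 0.04590 hr⁻¹
Fraction remaining after one interval: e^(−kτ) = e^(−0.04590 × 28.0) = 0.2766
R = 1 / (1 − 0.2766) = 1.382
Css,max = 10.2 × 1.382 = 14.10 ng/mL
Css,min = Css,max × e^(−kτ) = 14.10 × 0.2766 ≈ 3.90 ng/mL

3.90 ng/mL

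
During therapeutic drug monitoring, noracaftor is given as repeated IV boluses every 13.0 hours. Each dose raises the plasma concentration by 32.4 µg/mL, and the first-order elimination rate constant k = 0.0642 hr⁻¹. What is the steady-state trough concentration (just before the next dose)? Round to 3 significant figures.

Fraction remaining after one interval: e^(−kτ) = e^(−0.06420 × 13.0) = 0.4340
R = 1 / (1 − 0.4340) = 1.767
Css,max = 32.4 × 1.767 = 57.25 µg/mL
Css,min = Css,max × e^(−kτ) = 57.25 × 0.4340 ≈ 24.8 µg/mL

24.8 µg/mL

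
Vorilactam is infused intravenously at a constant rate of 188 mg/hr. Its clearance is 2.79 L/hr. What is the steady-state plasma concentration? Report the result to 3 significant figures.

67.4 mg/L

Css = infusion rate / CL = 188 / 2.79 ≈ 67.4 mg/L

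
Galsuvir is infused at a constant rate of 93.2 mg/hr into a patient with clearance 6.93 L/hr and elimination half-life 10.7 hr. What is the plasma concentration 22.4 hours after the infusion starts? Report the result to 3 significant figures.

Css = rate / CL = 93.2 / 6.93 = 13.45 mg/L
k = ln 2 / 10.7 = 0.06478 hr⁻¹
C(t) = Css (1 − e^(−kt)) = 13.45 × (1 − e^(−1.451)) = 13.45 × 0.7657 ≈ 10.3 mg/L

10.3 mg/L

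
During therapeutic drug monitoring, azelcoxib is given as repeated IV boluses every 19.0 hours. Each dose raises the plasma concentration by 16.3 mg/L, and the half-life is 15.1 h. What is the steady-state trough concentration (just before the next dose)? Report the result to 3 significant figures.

11.7 mg/L

k = ln 2 / 15.1 = 0.04590 h⁻¹
Fraction remaining after one interval: e^(−kτ) = e^(−0.04590 × 19.0) = 0.4180
R = 1 / (1 − 0.4180) = 1.718
Css,max = 16.3 × 1.718 = 28.01 mg/L
Css,min = Css,max × e^(−kτ) = 28.01 × 0.4180 ≈ 11.7 mg/L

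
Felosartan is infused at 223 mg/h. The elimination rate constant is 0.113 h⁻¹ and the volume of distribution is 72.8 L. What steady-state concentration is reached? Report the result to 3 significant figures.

27.1 µg/mL

CL = k · V = 0.113 × 72.8 = 8.226 L/h
Css = rate / CL = 223 / 8.226 ≈ 27.1 µg/mL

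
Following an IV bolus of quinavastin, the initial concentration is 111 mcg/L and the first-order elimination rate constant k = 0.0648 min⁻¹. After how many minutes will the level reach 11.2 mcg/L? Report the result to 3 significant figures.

35.4 minutes

C(t) = C₀ e^(−kt)  ⇒  t = ln(C₀/C) / k
t = ln(111/11.2) / 0.06480 = 2.294 / 0.06480 ≈ 35.4 minutes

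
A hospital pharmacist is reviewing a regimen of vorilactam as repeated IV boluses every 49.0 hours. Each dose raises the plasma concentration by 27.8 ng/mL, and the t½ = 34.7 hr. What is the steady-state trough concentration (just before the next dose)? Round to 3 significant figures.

16.7 ng/mL

k = ln 2 / 34.7 = 0.01998 hr⁻¹
Fraction remaining after one interval: e^(−kτ) = e^(−0.01998 × 49.0) = 0.3758
R = 1 / (1 − 0.3758) = 1.602
Css,max = 27.8 × 1.602 = 44.53 ng/mL
Css,min = Css,max × e^(−kτ) = 44.53 × 0.3758 ≈ 16.7 ng/mL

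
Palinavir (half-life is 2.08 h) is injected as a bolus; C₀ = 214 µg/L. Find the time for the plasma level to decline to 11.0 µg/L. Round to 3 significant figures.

k = ln 2 / 2.08 = 0.3332 h⁻¹
C(t) = C₀ e^(−kt)  ⇒  t = ln(C₀/C) / k
t = ln(214/11.0) / 0.3332 = 2.968 / 0.3332 ≈ 8.91 hours

8.91 hours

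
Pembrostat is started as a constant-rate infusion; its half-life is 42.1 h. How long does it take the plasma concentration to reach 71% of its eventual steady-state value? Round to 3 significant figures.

75.2 hours

k = ln 2 / 42.1 = 0.01646 h⁻¹
f = 1 − e^(−kt)  ⇒  t = −ln(1 − f) / k
t = −ln(1 − 0.71) / 0.01646 = 1.238 / 0.01646 ≈ 75.2 hours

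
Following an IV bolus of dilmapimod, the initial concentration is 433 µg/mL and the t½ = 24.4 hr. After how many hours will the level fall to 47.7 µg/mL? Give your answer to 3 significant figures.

77.6 hours

k = ln 2 / 24.4 = 0.02841 hr⁻¹
C(t) = C₀ e^(−kt)  ⇒  t = ln(C₀/C) / k
t = ln(433/47.7) / 0.02841 = 2.206 / 0.02841 ≈ 77.6 hours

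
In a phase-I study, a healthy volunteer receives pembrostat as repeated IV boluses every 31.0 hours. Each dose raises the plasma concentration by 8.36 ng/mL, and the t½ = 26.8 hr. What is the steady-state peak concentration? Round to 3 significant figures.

15.2 ng/mL

k = ln 2 / 26.8 = 0.02586 hr⁻¹
Fraction remaining after one interval: e^(−kτ) = e^(−0.02586 × 31.0) = 0.4485
R = 1 / (1 − 0.4485) = 1.813
Css,max = 8.36 × 1.813 ≈ 15.2 ng/mL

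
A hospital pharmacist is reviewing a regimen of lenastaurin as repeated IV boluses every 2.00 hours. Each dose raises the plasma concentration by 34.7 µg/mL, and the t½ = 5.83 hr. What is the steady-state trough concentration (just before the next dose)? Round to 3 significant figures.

129 µg/mL

k = ln 2 / 5.83 = 0.1189 hr⁻¹
Fraction remaining after one interval: e^(−kτ) = e^(−0.1189 × 2.00) = 0.7884
R = 1 / (1 − 0.7884) = 4.725
Css,max = 34.7 × 4.725 = 164.0 µg/mL
Css,min = Css,max × e^(−kτ) = 164.0 × 0.7884 ≈ 129 µg/mL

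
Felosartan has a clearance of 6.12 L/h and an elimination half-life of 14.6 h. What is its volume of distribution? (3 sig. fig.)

129 L

k = ln 2 / t½ = ln 2 / 14.6 = 0.04748 h⁻¹
V = CL / k = 6.12 / 0.04748 ≈ 129 L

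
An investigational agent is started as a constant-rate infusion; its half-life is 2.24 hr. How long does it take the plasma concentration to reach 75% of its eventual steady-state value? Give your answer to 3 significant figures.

4.48 hours

k = ln 2 / 2.24 = 0.3094 hr⁻¹
f = 1 − e^(−kt)  ⇒  t = −ln(1 − f) / k
t = −ln(1 − 0.75) / 0.3094 = 1.386 / 0.3094 ≈ 4.48 hours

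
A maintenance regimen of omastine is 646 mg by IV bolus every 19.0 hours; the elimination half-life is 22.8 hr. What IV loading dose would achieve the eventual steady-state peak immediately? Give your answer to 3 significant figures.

1470 mg

k = ln 2 / 22.8 = 0.03040 hr⁻¹
Accumulation ratio R = 1 / (1 − e^(−kτ)) = 1 / (1 − e^(−0.03040×19.0)) = 1 / (1 − 0.5612) = 2.279
Loading dose = maintenance dose × R = 646 × 2.279 ≈ 1470 mg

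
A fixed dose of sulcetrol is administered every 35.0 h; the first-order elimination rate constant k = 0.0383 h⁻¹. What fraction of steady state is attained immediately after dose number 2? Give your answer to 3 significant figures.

f_n = 1 − e^(−nkτ) = 1 − e^(−2 × 0.03830 × 35.0) = 1 − e^(−2.681) = 1 − 0.06849 ≈ 0.932

0.932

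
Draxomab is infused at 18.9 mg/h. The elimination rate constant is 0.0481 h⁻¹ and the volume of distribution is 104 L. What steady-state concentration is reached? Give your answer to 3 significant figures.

CL = k · V = 0.0481 × 104 = 5.002 L/h
Css = rate / CL = 18.9 / 5.002 ≈ 3.78 µg/mL

3.78 µg/mL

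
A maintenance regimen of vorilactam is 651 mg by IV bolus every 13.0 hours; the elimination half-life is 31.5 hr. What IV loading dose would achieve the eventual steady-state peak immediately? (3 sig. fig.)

k = ln 2 / 31.5 = 0.02200 hr⁻¹
Accumulation ratio R = 1 / (1 − e^(−kτ)) = 1 / (1 − e^(−0.02200×13.0)) = 1 / (1 − 0.7512) = 4.020
Loading dose = maintenance dose × R = 651 × 4.020 ≈ 2620 mg

2620 mg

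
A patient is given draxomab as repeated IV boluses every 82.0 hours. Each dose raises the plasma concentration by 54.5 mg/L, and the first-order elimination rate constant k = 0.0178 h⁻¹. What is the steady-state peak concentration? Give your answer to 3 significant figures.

Fraction remaining after one interval: e^(−kτ) = e^(−0.01780 × 82.0) = 0.2323
R = 1 / (1 − 0.2323) = 1.303
Css,max = 54.5 × 1.303 ≈ 71.0 mg/L

71.0 mg/L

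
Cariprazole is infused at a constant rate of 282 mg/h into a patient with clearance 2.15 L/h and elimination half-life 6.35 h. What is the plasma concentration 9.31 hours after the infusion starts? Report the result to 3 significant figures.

83.7 µg/mL

Css = rate / CL = 282 / 2.15 = 131.2 µg/mL
k = ln 2 / 6.35 = 0.1092 h⁻¹
C(t) = Css (1 − e^(−kt)) = 131.2 × (1 − e^(−1.016)) = 131.2 × 0.6381 ≈ 83.7 µg/mL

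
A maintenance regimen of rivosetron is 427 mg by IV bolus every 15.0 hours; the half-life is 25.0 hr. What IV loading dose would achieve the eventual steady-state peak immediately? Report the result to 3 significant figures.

1250 mg

k = ln 2 / 25.0 = 0.02773 hr⁻¹
Accumulation ratio R = 1 / (1 − e^(−kτ)) = 1 / (1 − e^(−0.02773×15.0)) = 1 / (1 − 0.6598) = 2.939
Loading dose = maintenance dose × R = 427 × 2.939 ≈ 1250 mg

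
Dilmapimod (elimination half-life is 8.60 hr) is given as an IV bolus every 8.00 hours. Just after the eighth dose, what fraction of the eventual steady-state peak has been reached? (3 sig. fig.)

k = ln 2 / 8.60 = 0.08060 hr⁻¹
f_n = 1 − e^(−nkτ) = 1 − e^(−8 × 0.08060 × 8.00) = 1 − e^(−5.158) = 1 − 0.005751 ≈ 0.994

0.994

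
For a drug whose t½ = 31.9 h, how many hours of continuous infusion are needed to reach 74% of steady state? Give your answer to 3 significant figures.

k = ln 2 / 31.9 = 0.02173 h⁻¹
f = 1 − e^(−kt)  ⇒  t = −ln(1 − f) / k
t = −ln(1 − 0.74) / 0.02173 = 1.347 / 0.02173 ≈ 62.0 hours

62.0 hours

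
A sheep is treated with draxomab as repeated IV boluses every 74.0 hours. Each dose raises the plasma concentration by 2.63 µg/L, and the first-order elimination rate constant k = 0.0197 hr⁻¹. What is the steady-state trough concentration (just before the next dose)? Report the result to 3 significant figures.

0.798 µg/L

Fraction remaining after one interval: e^(−kτ) = e^(−0.01970 × 74.0) = 0.2327
R = 1 / (1 − 0.2327) = 1.303
Css,max = 2.63 × 1.303 = 3.428 µg/L
Css,min = Css,max × e^(−kτ) = 3.428 × 0.2327 ≈ 0.798 µg/L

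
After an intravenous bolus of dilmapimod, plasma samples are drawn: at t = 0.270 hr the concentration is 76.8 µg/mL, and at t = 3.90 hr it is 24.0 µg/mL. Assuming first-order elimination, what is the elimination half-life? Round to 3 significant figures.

k = ln(C₁/C₂) / (t₂ − t₁) = ln(76.8/24.0) / (3.90 − 0.270)
  = 1.163 / 3.630 = 0.3204 hr⁻¹
t½ = ln 2 / k = ln 2 / 0.3204 ≈ 2.16 hours

2.16 hours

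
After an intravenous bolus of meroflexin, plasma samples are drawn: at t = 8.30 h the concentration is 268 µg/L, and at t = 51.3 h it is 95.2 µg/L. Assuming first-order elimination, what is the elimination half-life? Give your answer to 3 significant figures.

k = ln(C₁/C₂) / (t₂ − t₁) = ln(268/95.2) / (51.3 − 8.30)
  = 1.035 / 43.00 = 0.02407 h⁻¹
t½ = ln 2 / k = ln 2 / 0.02407 ≈ 28.8 hours

28.8 hours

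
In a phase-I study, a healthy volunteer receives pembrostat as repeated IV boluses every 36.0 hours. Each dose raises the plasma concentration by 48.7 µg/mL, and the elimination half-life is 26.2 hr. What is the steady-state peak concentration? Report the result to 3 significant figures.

79.3 µg/mL

k = ln 2 / 26.2 = 0.02646 hr⁻¹
Fraction remaining after one interval: e^(−kτ) = e^(−0.02646 × 36.0) = 0.3858
R = 1 / (1 − 0.3858) = 1.628
Css,max = 48.7 × 1.628 ≈ 79.3 µg/mL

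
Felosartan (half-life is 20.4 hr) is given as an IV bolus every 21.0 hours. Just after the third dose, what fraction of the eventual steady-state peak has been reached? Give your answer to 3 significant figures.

0.882

k = ln 2 / 20.4 = 0.03398 hr⁻¹
f_n = 1 − e^(−nkτ) = 1 − e^(−3 × 0.03398 × 21.0) = 1 − e^(−2.141) = 1 − 0.1176 ≈ 0.882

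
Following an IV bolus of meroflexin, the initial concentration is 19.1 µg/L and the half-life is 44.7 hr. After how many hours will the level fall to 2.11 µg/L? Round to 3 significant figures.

142 hours

k = ln 2 / 44.7 = 0.01551 hr⁻¹
C(t) = C₀ e^(−kt)  ⇒  t = ln(C₀/C) / k
t = ln(19.1/2.11) / 0.01551 = 2.203 / 0.01551 ≈ 142 hours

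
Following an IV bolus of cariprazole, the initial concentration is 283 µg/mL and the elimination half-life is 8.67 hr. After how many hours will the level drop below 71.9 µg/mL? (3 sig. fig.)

k = ln 2 / 8.67 = 0.07995 hr⁻¹
C(t) = C₀ e^(−kt)  ⇒  t = ln(C₀/C) / k
t = ln(283/71.9) / 0.07995 = 1.370 / 0.07995 ≈ 17.1 hours

17.1 hours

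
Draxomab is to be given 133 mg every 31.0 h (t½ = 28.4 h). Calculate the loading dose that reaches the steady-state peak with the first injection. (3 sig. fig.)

k = ln 2 / 28.4 = 0.02441 h⁻¹
Accumulation ratio R = 1 / (1 − e^(−kτ)) = 1 / (1 − e^(−0.02441×31.0)) = 1 / (1 − 0.4693) = 1.884
Loading dose = maintenance dose × R = 133 × 1.884 ≈ 251 mg

251 mg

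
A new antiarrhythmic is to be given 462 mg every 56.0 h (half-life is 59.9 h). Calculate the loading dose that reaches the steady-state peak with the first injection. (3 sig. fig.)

969 mg

k = ln 2 / 59.9 = 0.01157 h⁻¹
Accumulation ratio R = 1 / (1 − e^(−kτ)) = 1 / (1 − e^(−0.01157×56.0)) = 1 / (1 − 0.5231) = 2.097
Loading dose = maintenance dose × R = 462 × 2.097 ≈ 969 mg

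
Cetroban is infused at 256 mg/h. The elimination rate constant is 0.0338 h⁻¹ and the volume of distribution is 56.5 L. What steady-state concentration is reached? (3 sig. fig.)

134 mg/L

CL = k · V = 0.0338 × 56.5 = 1.910 L/h
Css = rate / CL = 256 / 1.910 ≈ 134 mg/L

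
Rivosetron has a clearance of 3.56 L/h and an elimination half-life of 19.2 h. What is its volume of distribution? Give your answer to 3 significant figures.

98.6 L

k = ln 2 / t½ = ln 2 / 19.2 = 0.03610 h⁻¹
V = CL / k = 3.56 / 0.03610 ≈ 98.6 L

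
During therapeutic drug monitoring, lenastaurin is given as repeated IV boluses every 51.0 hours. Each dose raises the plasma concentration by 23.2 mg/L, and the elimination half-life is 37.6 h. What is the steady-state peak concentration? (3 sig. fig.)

k = ln 2 / 37.6 = 0.01843 h⁻¹
Fraction remaining after one interval: e^(−kτ) = e^(−0.01843 × 51.0) = 0.3906
R = 1 / (1 − 0.3906) = 1.641
Css,max = 23.2 × 1.641 ≈ 38.1 mg/L

38.1 mg/L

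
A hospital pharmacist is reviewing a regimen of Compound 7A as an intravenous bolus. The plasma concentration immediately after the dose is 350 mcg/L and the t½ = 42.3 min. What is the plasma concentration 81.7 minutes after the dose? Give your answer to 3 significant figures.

91.8 mcg/L

k = ln 2 / 42.3 = 0.01639 min⁻¹
C(t) = C₀ e^(−kt) = 350 × e^(−0.01639 × 81.7) = 350 × e^(−1.339) = 350 × 0.2622 ≈ 91.8 mcg/L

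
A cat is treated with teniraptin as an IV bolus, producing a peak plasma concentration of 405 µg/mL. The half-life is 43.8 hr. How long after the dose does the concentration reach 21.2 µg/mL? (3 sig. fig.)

k = ln 2 / 43.8 = 0.01583 hr⁻¹
C(t) = C₀ e^(−kt)  ⇒  t = ln(C₀/C) / k
t = ln(405/21.2) / 0.01583 = 2.950 / 0.01583 ≈ 186 hours

186 hours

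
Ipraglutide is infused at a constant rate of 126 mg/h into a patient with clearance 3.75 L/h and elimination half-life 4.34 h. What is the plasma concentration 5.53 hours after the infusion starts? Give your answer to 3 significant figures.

Css = rate / CL = 126 / 3.75 = 33.60 µg/mL
k = ln 2 / 4.34 = 0.1597 h⁻¹
C(t) = Css (1 − e^(−kt)) = 33.60 × (1 − e^(−0.8832)) = 33.60 × 0.5865 ≈ 19.7 µg/mL

19.7 µg/mL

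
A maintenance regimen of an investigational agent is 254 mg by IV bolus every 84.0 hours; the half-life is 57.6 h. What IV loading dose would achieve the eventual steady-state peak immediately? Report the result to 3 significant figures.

k = ln 2 / 57.6 = 0.01203 h⁻¹
Accumulation ratio R = 1 / (1 − e^(−kτ)) = 1 / (1 − e^(−0.01203×84.0)) = 1 / (1 − 0.3639) = 1.572
Loading dose = maintenance dose × R = 254 × 1.572 ≈ 399 mg

399 mg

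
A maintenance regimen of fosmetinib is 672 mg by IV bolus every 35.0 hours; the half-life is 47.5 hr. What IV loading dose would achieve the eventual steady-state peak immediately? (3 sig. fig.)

1680 mg

k = ln 2 / 47.5 = 0.01459 hr⁻¹
Accumulation ratio R = 1 / (1 − e^(−kτ)) = 1 / (1 − e^(−0.01459×35.0)) = 1 / (1 − 0.6001) = 2.500
Loading dose = maintenance dose × R = 672 × 2.500 ≈ 1680 mg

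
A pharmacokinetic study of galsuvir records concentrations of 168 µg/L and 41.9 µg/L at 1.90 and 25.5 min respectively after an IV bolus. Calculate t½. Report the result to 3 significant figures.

11.8 minutes

k = ln(C₁/C₂) / (t₂ − t₁) = ln(168/41.9) / (25.5 − 1.90)
  = 1.389 / 23.60 = 0.05884 min⁻¹
t½ = ln 2 / k = ln 2 / 0.05884 ≈ 11.8 minutes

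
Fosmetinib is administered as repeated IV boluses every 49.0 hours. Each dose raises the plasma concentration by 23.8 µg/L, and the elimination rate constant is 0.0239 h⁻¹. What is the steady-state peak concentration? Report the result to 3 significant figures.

34.5 µg/L

Fraction remaining after one interval: e^(−kτ) = e^(−0.02390 × 49.0) = 0.3100
R = 1 / (1 − 0.3100) = 1.449
Css,max = 23.8 × 1.449 ≈ 34.5 µg/L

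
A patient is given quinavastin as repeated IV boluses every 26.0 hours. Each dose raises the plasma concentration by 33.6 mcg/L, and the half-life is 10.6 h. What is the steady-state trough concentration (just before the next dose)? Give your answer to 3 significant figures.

k = ln 2 / 10.6 = 0.06539 h⁻¹
Fraction remaining after one interval: e^(−kτ) = e^(−0.06539 × 26.0) = 0.1827
R = 1 / (1 − 0.1827) = 1.223
Css,max = 33.6 × 1.223 = 41.11 mcg/L
Css,min = Css,max × e^(−kτ) = 41.11 × 0.1827 ≈ 7.51 mcg/L

7.51 mcg/L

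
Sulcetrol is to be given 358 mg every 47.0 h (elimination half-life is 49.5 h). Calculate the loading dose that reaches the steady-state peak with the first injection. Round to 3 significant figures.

742 mg

k = ln 2 / 49.5 = 0.01400 h⁻¹
Accumulation ratio R = 1 / (1 − e^(−kτ)) = 1 / (1 − e^(−0.01400×47.0)) = 1 / (1 − 0.5178) = 2.074
Loading dose = maintenance dose × R = 358 × 2.074 ≈ 742 mg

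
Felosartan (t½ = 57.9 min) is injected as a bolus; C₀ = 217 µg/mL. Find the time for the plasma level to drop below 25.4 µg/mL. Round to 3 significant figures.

179 minutes

k = ln 2 / 57.9 = 0.01197 min⁻¹
C(t) = C₀ e^(−kt)  ⇒  t = ln(C₀/C) / k
t = ln(217/25.4) / 0.01197 = 2.145 / 0.01197 ≈ 179 minutes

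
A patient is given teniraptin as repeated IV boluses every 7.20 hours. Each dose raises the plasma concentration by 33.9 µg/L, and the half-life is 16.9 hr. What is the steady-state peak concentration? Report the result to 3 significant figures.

133 µg/L

k = ln 2 / 16.9 = 0.04101 hr⁻¹
Fraction remaining after one interval: e^(−kτ) = e^(−0.04101 × 7.20) = 0.7443
R = 1 / (1 − 0.7443) = 3.911
Css,max = 33.9 × 3.911 ≈ 133 µg/L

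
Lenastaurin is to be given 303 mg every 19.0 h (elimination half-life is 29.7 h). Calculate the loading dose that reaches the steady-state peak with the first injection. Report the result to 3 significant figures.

846 mg

k = ln 2 / 29.7 = 0.02334 h⁻¹
Accumulation ratio R = 1 / (1 − e^(−kτ)) = 1 / (1 − e^(−0.02334×19.0)) = 1 / (1 − 0.6418) = 2.792
Loading dose = maintenance dose × R = 303 × 2.792 ≈ 846 mg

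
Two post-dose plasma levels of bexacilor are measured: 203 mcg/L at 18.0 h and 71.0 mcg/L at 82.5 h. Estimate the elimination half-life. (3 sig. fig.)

42.6 hours

k = ln(C₁/C₂) / (t₂ − t₁) = ln(203/71.0) / (82.5 − 18.0)
  = 1.051 / 64.50 = 0.01629 h⁻¹
t½ = ln 2 / k = ln 2 / 0.01629 ≈ 42.6 hours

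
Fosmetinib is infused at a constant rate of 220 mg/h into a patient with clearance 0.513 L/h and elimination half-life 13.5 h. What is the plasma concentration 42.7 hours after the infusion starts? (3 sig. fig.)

Css = rate / CL = 220 / 0.513 = 428.8 µg/mL
k = ln 2 / 13.5 = 0.05134 h⁻¹
C(t) = Css (1 − e^(−kt)) = 428.8 × (1 − e^(−2.192)) = 428.8 × 0.8884 ≈ 381 µg/mL

381 µg/mL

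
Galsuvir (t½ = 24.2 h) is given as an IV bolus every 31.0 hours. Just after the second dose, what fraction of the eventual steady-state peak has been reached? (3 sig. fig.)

0.831

k = ln 2 / 24.2 = 0.02864 h⁻¹
f_n = 1 − e^(−nkτ) = 1 − e^(−2 × 0.02864 × 31.0) = 1 − e^(−1.776) = 1 − 0.1693 ≈ 0.831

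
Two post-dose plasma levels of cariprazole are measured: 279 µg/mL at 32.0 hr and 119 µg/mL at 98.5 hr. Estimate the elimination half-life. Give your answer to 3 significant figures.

k = ln(C₁/C₂) / (t₂ − t₁) = ln(279/119) / (98.5 − 32.0)
  = 0.8521 / 66.50 = 0.01281 hr⁻¹
t½ = ln 2 / k = ln 2 / 0.01281 ≈ 54.1 hours

54.1 hours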